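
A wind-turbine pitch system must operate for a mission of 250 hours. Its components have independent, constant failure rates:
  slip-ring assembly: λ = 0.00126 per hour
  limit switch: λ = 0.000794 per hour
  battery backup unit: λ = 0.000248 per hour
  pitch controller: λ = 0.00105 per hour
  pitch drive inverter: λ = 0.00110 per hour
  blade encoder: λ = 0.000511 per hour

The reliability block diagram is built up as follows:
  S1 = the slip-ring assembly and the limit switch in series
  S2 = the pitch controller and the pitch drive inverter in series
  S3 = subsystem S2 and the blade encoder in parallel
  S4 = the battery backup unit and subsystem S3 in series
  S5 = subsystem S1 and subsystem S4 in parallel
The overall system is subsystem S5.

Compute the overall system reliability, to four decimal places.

0.9570

R(slip-ring assembly) = exp(−0.00126 × 250) = 0.729789
R(limit switch) = exp(−0.000794 × 250) = 0.819960
R(battery backup unit) = exp(−0.000248 × 250) = 0.939883
R(pitch controller) = exp(−0.00105 × 250) = 0.769126
R(pitch drive inverter) = exp(−0.00110 × 250) = 0.759572
R(blade encoder) = exp(−0.000511 × 250) = 0.880073
Series (slip-ring assembly and limit switch): 0.729789 × 0.819960 = 0.598398
Series (pitch controller and pitch drive inverter): 0.769126 × 0.759572 = 0.584207
Parallel ([0.584207] and blade encoder): 1 − (1 − 0.584207)(1 − 0.880073) = 0.950135
Series (battery backup unit and [0.950135]): 0.939883 × 0.950135 = 0.893016
Parallel ([0.598398] and [0.893016]): 1 − (1 − 0.598398)(1 − 0.893016) = 0.9570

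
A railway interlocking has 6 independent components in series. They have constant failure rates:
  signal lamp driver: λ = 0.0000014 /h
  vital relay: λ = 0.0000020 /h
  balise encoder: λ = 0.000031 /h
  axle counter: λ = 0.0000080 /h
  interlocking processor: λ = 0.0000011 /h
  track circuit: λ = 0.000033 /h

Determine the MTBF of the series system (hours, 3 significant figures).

13100

Series of exponential components: λ_sys = Σ λ_i
λ_sys = 0.0000014 + 0.0000020 + 0.000031 + 0.0000080 + 0.0000011 + 0.000033 = 7.6500e-05 /h
MTBF = 1 / λ_sys = 13100 h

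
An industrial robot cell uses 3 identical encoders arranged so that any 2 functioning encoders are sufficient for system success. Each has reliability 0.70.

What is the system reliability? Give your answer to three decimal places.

R = Σ_{i=2}^{3} C(3,i) p^i (1−p)^{3−i} with p = 0.70
C(3,2)·0.70^2·0.30^1 = 0.44100
C(3,3)·0.70^3·0.30^0 = 0.34300
Sum = 0.784

0.784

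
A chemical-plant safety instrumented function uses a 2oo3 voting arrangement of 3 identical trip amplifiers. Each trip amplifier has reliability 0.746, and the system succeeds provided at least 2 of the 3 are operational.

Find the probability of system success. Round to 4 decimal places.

0.8392

R = Σ_{i=2}^{3} C(3,i) p^i (1−p)^{3−i} with p = 0.746
C(3,2)·0.746^2·0.254^1 = 0.424065
C(3,3)·0.746^3·0.254^0 = 0.415161
Sum = 0.8392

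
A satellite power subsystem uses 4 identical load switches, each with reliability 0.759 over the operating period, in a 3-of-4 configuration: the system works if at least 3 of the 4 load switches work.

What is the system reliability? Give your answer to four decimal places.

0.7534

R = Σ_{i=3}^{4} C(4,i) p^i (1−p)^{4−i} with p = 0.759
C(4,3)·0.759^3·0.241^1 = 0.421505
C(4,4)·0.759^4·0.241^0 = 0.331869
Sum = 0.7534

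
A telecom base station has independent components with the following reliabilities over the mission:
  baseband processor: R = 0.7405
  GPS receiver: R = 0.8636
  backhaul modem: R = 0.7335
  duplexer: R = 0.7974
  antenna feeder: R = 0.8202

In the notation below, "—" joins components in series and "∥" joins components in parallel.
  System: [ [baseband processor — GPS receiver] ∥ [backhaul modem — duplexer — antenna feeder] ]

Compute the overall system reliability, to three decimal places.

0.812

Series (baseband processor and GPS receiver): 0.74050 × 0.86360 = 0.63950
Series (backhaul modem, duplexer, and antenna feeder): 0.73350 × 0.79740 × 0.82020 = 0.47973
Parallel ([0.63950] and [0.47973]): 1 − (1 − 0.63950)(1 − 0.47973) = 0.812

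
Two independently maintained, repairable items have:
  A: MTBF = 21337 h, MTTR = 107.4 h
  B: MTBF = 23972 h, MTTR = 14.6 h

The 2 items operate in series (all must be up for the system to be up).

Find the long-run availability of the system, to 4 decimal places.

0.9944

A(A) = MTBF/(MTBF+MTTR) = 21337/(21337+107.4) = 0.994992
A(B) = MTBF/(MTBF+MTTR) = 23972/(23972+14.6) = 0.999391
Series availability: 0.994992 × 0.999391 = 0.9944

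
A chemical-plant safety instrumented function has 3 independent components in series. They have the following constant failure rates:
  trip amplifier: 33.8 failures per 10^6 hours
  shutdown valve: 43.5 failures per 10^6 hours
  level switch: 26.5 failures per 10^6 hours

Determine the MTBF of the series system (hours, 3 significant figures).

9630

Series of exponential components: λ_sys = Σ λ_i
λ_sys = 0.0000338 + 0.0000435 + 0.0000265 = 1.0380e-04 /h
MTBF = 1 / λ_sys = 9630 h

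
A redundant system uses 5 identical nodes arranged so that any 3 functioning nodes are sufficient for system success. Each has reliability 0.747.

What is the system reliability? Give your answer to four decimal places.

R = Σ_{i=3}^{5} C(5,i) p^i (1−p)^{5−i} with p = 0.747
C(5,3)·0.747^3·0.253^2 = 0.266810
C(5,4)·0.747^4·0.253^1 = 0.393888
C(5,5)·0.747^5·0.253^0 = 0.232596
Sum = 0.8933

0.8933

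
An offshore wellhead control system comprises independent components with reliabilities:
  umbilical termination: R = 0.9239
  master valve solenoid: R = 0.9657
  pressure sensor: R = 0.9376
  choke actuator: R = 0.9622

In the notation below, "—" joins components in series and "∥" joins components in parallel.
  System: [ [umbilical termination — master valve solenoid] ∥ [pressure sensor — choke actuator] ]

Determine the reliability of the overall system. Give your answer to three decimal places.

Series (umbilical termination and master valve solenoid): 0.92390 × 0.96570 = 0.89221
Series (pressure sensor and choke actuator): 0.93760 × 0.96220 = 0.90216
Parallel ([0.89221] and [0.90216]): 1 − (1 − 0.89221)(1 − 0.90216) = 0.989

0.989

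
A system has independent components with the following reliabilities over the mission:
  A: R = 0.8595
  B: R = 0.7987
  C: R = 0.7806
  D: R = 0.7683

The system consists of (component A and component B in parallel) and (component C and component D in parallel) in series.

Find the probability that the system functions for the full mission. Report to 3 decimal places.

0.922

Parallel (A and B): 1 − (1 − 0.85950)(1 − 0.79870) = 0.97172
Parallel (C and D): 1 − (1 − 0.78060)(1 − 0.76830) = 0.94917
Series ([0.97172] and [0.94917]): 0.97172 × 0.94917 = 0.922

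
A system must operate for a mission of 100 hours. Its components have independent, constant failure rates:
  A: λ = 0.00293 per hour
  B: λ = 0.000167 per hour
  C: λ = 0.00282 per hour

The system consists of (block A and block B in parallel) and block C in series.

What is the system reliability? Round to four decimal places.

R(A) = exp(−0.00293 × 100) = 0.746022
R(B) = exp(−0.000167 × 100) = 0.983439
R(C) = exp(−0.00282 × 100) = 0.754274
Parallel (A and B): 1 − (1 − 0.746022)(1 − 0.983439) = 0.995794
Series ([0.995794] and C): 0.995794 × 0.754274 = 0.7511

0.7511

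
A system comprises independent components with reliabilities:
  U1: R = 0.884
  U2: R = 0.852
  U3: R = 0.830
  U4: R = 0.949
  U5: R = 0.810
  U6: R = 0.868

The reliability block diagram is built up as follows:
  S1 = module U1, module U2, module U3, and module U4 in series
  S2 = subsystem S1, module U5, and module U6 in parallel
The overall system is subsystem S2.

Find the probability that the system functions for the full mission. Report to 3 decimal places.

Series (U1, U2, U3, and U4): 0.88400 × 0.85200 × 0.83000 × 0.94900 = 0.59325
Parallel ([0.59325], U5, and U6): 1 − (1 − 0.59325)(1 − 0.81000)(1 − 0.86800) = 0.990

0.990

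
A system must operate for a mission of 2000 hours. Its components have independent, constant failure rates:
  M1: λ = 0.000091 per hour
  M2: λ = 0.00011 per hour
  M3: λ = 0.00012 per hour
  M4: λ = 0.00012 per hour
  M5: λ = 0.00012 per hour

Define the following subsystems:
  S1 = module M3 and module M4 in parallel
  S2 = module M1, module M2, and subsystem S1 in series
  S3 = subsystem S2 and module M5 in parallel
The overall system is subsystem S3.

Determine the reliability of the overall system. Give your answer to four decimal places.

0.9229

R(M1) = exp(−0.000091 × 2000) = 0.833601
R(M2) = exp(−0.00011 × 2000) = 0.802519
R(M3) = exp(−0.00012 × 2000) = 0.786628
R(M4) = exp(−0.00012 × 2000) = 0.786628
R(M5) = exp(−0.00012 × 2000) = 0.786628
Parallel (M3 and M4): 1 − (1 − 0.786628)(1 − 0.786628) = 0.954472
Series (M1, M2, and [0.954472]): 0.833601 × 0.802519 × 0.954472 = 0.638523
Parallel ([0.638523] and M5): 1 − (1 − 0.638523)(1 − 0.786628) = 0.9229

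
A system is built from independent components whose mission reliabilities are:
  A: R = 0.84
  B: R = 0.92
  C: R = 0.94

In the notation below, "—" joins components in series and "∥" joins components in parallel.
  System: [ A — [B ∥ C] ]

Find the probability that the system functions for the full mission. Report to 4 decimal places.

0.8360

Parallel (B and C): 1 − (1 − 0.920000)(1 − 0.940000) = 0.995200
Series (A and [0.995200]): 0.840000 × 0.995200 = 0.8360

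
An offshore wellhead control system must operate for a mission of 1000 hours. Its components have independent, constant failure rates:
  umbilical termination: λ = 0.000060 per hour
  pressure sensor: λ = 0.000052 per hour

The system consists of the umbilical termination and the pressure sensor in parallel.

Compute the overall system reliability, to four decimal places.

R(umbilical termination) = exp(−0.000060 × 1000) = 0.941765
R(pressure sensor) = exp(−0.000052 × 1000) = 0.949329
Parallel (umbilical termination and pressure sensor): 1 − (1 − 0.941765)(1 − 0.949329) = 0.9970

0.9970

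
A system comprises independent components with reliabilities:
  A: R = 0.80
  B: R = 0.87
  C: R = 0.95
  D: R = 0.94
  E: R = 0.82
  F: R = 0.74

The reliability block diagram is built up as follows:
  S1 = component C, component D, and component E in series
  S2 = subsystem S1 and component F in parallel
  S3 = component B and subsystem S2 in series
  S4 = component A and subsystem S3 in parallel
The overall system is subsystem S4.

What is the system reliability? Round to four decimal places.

0.9619

Series (C, D, and E): 0.950000 × 0.940000 × 0.820000 = 0.732260
Parallel ([0.732260] and F): 1 − (1 − 0.732260)(1 − 0.740000) = 0.930388
Series (B and [0.930388]): 0.870000 × 0.930388 = 0.809438
Parallel (A and [0.809438]): 1 − (1 − 0.800000)(1 − 0.809438) = 0.9619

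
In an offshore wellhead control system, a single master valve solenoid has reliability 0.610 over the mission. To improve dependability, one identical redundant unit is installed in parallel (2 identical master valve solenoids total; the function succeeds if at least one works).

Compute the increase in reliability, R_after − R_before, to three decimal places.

0.238

R_before = 0.610
R_after = 1 − (1 − 0.610)^2 = 0.848
ΔR = 0.848 − 0.610 = 0.238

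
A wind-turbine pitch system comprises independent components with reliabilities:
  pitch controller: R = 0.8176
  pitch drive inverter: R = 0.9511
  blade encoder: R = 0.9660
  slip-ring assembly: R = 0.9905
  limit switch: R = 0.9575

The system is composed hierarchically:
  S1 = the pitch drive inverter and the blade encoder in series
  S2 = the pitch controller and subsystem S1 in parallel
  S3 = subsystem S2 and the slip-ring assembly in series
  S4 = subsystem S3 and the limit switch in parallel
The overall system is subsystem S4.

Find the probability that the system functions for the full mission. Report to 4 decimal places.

0.9990

Series (pitch drive inverter and blade encoder): 0.951100 × 0.966000 = 0.918763
Parallel (pitch controller and [0.918763]): 1 − (1 − 0.817600)(1 − 0.918763) = 0.985182
Series ([0.985182] and slip-ring assembly): 0.985182 × 0.990500 = 0.975823
Parallel ([0.975823] and limit switch): 1 − (1 − 0.975823)(1 − 0.957500) = 0.9990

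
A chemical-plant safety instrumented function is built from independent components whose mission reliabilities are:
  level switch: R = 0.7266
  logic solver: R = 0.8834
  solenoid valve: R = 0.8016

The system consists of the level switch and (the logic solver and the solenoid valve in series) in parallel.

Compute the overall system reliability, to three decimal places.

Series (logic solver and solenoid valve): 0.88340 × 0.80160 = 0.70813
Parallel (level switch and [0.70813]): 1 − (1 − 0.72660)(1 − 0.70813) = 0.920

0.920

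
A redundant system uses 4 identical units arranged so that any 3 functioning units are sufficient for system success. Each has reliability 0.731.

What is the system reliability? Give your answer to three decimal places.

R = Σ_{i=3}^{4} C(4,i) p^i (1−p)^{4−i} with p = 0.731
C(4,3)·0.731^3·0.269^1 = 0.42030
C(4,4)·0.731^4·0.269^0 = 0.28554
Sum = 0.706

0.706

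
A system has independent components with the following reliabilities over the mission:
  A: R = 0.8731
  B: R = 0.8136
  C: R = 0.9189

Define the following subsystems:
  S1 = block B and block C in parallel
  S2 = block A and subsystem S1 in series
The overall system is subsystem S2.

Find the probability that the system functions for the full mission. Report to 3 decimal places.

Parallel (B and C): 1 − (1 − 0.81360)(1 − 0.91890) = 0.98488
Series (A and [0.98488]): 0.87310 × 0.98488 = 0.860

0.860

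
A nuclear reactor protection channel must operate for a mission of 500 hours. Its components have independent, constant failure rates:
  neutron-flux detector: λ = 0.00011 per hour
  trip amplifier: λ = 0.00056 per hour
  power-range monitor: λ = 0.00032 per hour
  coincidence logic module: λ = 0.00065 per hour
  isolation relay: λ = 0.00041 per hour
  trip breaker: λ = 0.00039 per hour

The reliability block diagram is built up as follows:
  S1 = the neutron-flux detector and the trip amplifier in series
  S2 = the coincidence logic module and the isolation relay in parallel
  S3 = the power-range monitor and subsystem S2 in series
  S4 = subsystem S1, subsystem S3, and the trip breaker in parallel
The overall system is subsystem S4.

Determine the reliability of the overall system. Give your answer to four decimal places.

0.9903

R(neutron-flux detector) = exp(−0.00011 × 500) = 0.946485
R(trip amplifier) = exp(−0.00056 × 500) = 0.755784
R(power-range monitor) = exp(−0.00032 × 500) = 0.852144
R(coincidence logic module) = exp(−0.00065 × 500) = 0.722527
R(isolation relay) = exp(−0.00041 × 500) = 0.814647
R(trip breaker) = exp(−0.00039 × 500) = 0.822835
Series (neutron-flux detector and trip amplifier): 0.946485 × 0.755784 = 0.715338
Parallel (coincidence logic module and isolation relay): 1 − (1 − 0.722527)(1 − 0.814647) = 0.948570
Series (power-range monitor and [0.948570]): 0.852144 × 0.948570 = 0.808318
Parallel ([0.715338], [0.808318], and trip breaker): 1 − (1 − 0.715338)(1 − 0.808318)(1 − 0.822835) = 0.9903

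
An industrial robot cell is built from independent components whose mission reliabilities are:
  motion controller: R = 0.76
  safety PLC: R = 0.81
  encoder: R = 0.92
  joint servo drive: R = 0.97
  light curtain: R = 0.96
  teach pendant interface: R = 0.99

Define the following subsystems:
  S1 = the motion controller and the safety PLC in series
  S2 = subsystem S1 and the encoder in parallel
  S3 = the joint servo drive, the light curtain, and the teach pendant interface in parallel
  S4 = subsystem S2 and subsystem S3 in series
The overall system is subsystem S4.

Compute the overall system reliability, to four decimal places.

0.9692

Series (motion controller and safety PLC): 0.760000 × 0.810000 = 0.615600
Parallel ([0.615600] and encoder): 1 − (1 − 0.615600)(1 − 0.920000) = 0.969248
Parallel (joint servo drive, light curtain, and teach pendant interface): 1 − (1 − 0.970000)(1 − 0.960000)(1 − 0.990000) = 0.999988
Series ([0.969248] and [0.999988]): 0.969248 × 0.999988 = 0.9692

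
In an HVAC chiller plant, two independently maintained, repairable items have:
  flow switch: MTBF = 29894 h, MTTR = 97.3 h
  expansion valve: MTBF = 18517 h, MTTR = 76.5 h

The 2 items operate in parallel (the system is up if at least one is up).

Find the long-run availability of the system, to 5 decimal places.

0.99999

A(flow switch) = MTBF/(MTBF+MTTR) = 29894/(29894+97.3) = 0.996756
A(expansion valve) = MTBF/(MTBF+MTTR) = 18517/(18517+76.5) = 0.995886
Parallel availability: 1 − (1 − 0.996756)(1 − 0.995886) = 0.99999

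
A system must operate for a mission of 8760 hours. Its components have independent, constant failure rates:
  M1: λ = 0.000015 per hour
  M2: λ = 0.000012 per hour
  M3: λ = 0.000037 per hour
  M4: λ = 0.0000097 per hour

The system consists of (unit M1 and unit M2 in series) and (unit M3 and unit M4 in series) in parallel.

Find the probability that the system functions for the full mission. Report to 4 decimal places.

0.9293

R(M1) = exp(−0.000015 × 8760) = 0.876867
R(M2) = exp(−0.000012 × 8760) = 0.900216
R(M3) = exp(−0.000037 × 8760) = 0.723163
R(M4) = exp(−0.0000097 × 8760) = 0.918538
Series (M1 and M2): 0.876867 × 0.900216 = 0.789370
Series (M3 and M4): 0.723163 × 0.918538 = 0.664253
Parallel ([0.789370] and [0.664253]): 1 − (1 − 0.789370)(1 − 0.664253) = 0.9293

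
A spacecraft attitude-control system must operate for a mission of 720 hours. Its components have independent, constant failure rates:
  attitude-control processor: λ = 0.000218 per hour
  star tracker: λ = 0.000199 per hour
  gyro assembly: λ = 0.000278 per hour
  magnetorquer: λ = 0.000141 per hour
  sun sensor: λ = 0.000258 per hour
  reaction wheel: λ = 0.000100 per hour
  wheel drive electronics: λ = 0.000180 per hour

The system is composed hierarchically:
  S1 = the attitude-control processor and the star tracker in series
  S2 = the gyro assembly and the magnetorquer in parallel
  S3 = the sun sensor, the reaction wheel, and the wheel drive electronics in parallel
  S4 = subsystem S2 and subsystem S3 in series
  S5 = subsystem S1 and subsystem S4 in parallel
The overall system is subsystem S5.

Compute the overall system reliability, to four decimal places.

0.9951

R(attitude-control processor) = exp(−0.000218 × 720) = 0.854738
R(star tracker) = exp(−0.000199 × 720) = 0.866511
R(gyro assembly) = exp(−0.000278 × 720) = 0.818600
R(magnetorquer) = exp(−0.000141 × 720) = 0.903463
R(sun sensor) = exp(−0.000258 × 720) = 0.830473
R(reaction wheel) = exp(−0.000100 × 720) = 0.930531
R(wheel drive electronics) = exp(−0.000180 × 720) = 0.878447
Series (attitude-control processor and star tracker): 0.854738 × 0.866511 = 0.740640
Parallel (gyro assembly and magnetorquer): 1 − (1 − 0.818600)(1 − 0.903463) = 0.982488
Parallel (sun sensor, reaction wheel, and wheel drive electronics): 1 − (1 − 0.830473)(1 − 0.930531)(1 − 0.878447) = 0.998568
Series ([0.982488] and [0.998568]): 0.982488 × 0.998568 = 0.981081
Parallel ([0.740640] and [0.981081]): 1 − (1 − 0.740640)(1 − 0.981081) = 0.9951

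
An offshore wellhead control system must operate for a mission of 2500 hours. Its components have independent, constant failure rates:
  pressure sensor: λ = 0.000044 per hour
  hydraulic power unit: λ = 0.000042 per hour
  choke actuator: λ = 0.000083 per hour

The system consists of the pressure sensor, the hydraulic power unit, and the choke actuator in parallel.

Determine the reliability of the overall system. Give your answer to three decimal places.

R(pressure sensor) = exp(−0.000044 × 2500) = 0.89583
R(hydraulic power unit) = exp(−0.000042 × 2500) = 0.90032
R(choke actuator) = exp(−0.000083 × 2500) = 0.81261
Parallel (pressure sensor, hydraulic power unit, and choke actuator): 1 − (1 − 0.89583)(1 − 0.90032)(1 − 0.81261) = 0.998

0.998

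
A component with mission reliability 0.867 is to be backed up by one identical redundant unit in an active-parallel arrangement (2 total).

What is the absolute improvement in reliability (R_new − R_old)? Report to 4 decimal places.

0.1153

R_before = 0.867
R_after = 1 − (1 − 0.867)^2 = 0.9823
ΔR = 0.9823 − 0.867 = 0.1153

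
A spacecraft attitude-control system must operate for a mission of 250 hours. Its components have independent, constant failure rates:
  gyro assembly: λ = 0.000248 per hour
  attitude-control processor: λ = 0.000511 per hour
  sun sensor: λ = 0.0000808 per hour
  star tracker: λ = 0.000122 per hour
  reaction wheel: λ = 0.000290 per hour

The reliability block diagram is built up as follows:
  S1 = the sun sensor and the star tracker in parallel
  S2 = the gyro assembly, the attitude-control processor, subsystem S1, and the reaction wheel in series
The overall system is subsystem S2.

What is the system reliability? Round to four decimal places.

R(gyro assembly) = exp(−0.000248 × 250) = 0.939883
R(attitude-control processor) = exp(−0.000511 × 250) = 0.880073
R(sun sensor) = exp(−0.0000808 × 250) = 0.980003
R(star tracker) = exp(−0.000122 × 250) = 0.969960
R(reaction wheel) = exp(−0.000290 × 250) = 0.930066
Parallel (sun sensor and star tracker): 1 − (1 − 0.980003)(1 − 0.969960) = 0.999399
Series (gyro assembly, attitude-control processor, [0.999399], and reaction wheel): 0.939883 × 0.880073 × 0.999399 × 0.930066 = 0.7689

0.7689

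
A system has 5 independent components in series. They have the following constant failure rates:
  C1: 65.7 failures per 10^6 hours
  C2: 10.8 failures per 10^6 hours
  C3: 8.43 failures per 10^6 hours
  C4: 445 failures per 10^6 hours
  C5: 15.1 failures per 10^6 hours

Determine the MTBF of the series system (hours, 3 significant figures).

1830

Series of exponential components: λ_sys = Σ λ_i
λ_sys = 0.0000657 + 0.0000108 + 0.00000843 + 0.000445 + 0.0000151 = 5.4503e-04 /h
MTBF = 1 / λ_sys = 1830 h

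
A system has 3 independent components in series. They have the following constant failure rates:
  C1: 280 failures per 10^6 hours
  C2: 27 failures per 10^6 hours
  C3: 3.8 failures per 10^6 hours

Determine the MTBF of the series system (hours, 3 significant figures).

Series of exponential components: λ_sys = Σ λ_i
λ_sys = 0.00028 + 0.000027 + 0.0000038 = 3.1080e-04 /h
MTBF = 1 / λ_sys = 3220 h

3220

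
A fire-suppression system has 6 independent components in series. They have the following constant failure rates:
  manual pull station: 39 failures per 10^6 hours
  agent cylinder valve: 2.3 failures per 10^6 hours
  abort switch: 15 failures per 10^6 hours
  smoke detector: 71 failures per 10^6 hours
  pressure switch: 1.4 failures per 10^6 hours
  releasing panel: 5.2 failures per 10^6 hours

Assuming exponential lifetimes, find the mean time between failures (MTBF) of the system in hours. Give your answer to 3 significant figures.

7470

Series of exponential components: λ_sys = Σ λ_i
λ_sys = 0.000039 + 0.0000023 + 0.000015 + 0.000071 + 0.0000014 + 0.0000052 = 1.3390e-04 /h
MTBF = 1 / λ_sys = 7470 h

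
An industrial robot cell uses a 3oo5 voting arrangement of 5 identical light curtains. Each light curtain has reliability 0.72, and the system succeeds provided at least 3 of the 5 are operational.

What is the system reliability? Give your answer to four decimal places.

R = Σ_{i=3}^{5} C(5,i) p^i (1−p)^{5−i} with p = 0.72
C(5,3)·0.72^3·0.28^2 = 0.292626
C(5,4)·0.72^4·0.28^1 = 0.376234
C(5,5)·0.72^5·0.28^0 = 0.193492
Sum = 0.8624

0.8624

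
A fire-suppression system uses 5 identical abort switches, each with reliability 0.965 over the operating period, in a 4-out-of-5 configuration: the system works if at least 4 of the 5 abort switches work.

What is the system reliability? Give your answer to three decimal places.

R = Σ_{i=4}^{5} C(5,i) p^i (1−p)^{5−i} with p = 0.965
C(5,4)·0.965^4·0.035^1 = 0.15176
C(5,5)·0.965^5·0.035^0 = 0.83683
Sum = 0.989

0.989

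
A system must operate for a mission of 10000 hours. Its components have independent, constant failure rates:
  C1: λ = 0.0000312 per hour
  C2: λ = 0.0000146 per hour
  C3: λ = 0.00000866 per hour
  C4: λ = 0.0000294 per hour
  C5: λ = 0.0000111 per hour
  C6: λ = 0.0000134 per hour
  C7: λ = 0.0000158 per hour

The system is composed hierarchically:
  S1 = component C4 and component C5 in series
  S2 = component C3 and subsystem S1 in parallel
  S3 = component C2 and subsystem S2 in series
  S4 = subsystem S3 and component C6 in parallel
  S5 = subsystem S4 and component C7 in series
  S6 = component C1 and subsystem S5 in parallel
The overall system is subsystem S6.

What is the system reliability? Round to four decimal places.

0.9562

R(C1) = exp(−0.0000312 × 10000) = 0.731982
R(C2) = exp(−0.0000146 × 10000) = 0.864158
R(C3) = exp(−0.00000866 × 10000) = 0.917044
R(C4) = exp(−0.0000294 × 10000) = 0.745276
R(C5) = exp(−0.0000111 × 10000) = 0.894939
R(C6) = exp(−0.0000134 × 10000) = 0.874590
R(C7) = exp(−0.0000158 × 10000) = 0.853850
Series (C4 and C5): 0.745276 × 0.894939 = 0.666977
Parallel (C3 and [0.666977]): 1 − (1 − 0.917044)(1 − 0.666977) = 0.972374
Series (C2 and [0.972374]): 0.864158 × 0.972374 = 0.840285
Parallel ([0.840285] and C6): 1 − (1 − 0.840285)(1 − 0.874590) = 0.979970
Series ([0.979970] and C7): 0.979970 × 0.853850 = 0.836747
Parallel (C1 and [0.836747]): 1 − (1 − 0.731982)(1 − 0.836747) = 0.9562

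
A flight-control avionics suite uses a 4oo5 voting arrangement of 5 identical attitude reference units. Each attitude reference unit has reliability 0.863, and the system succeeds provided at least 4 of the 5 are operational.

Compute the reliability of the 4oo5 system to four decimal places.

R = Σ_{i=4}^{5} C(5,i) p^i (1−p)^{5−i} with p = 0.863
C(5,4)·0.863^4·0.137^1 = 0.379956
C(5,5)·0.863^5·0.137^0 = 0.478690
Sum = 0.8586

0.8586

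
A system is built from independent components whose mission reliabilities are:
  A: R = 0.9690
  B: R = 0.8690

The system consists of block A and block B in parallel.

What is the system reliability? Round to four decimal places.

Parallel (A and B): 1 − (1 − 0.969000)(1 − 0.869000) = 0.9959

0.9959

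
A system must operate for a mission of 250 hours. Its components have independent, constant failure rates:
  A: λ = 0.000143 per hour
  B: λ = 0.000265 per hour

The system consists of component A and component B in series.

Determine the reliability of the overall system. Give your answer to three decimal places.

R(A) = exp(−0.000143 × 250) = 0.96488
R(B) = exp(−0.000265 × 250) = 0.93590
Series (A and B): 0.96488 × 0.93590 = 0.903

0.903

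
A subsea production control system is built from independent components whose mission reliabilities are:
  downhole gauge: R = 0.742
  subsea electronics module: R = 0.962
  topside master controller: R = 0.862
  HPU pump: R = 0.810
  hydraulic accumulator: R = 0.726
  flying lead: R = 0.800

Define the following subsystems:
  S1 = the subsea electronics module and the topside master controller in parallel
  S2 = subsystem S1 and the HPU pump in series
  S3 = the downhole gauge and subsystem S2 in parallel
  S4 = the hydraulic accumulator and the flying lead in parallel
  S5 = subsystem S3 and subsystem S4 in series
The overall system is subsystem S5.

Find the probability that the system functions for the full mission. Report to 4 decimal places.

Parallel (subsea electronics module and topside master controller): 1 − (1 − 0.962000)(1 − 0.862000) = 0.994756
Series ([0.994756] and HPU pump): 0.994756 × 0.810000 = 0.805752
Parallel (downhole gauge and [0.805752]): 1 − (1 − 0.742000)(1 − 0.805752) = 0.949884
Parallel (hydraulic accumulator and flying lead): 1 − (1 − 0.726000)(1 − 0.800000) = 0.945200
Series ([0.949884] and [0.945200]): 0.949884 × 0.945200 = 0.8978

0.8978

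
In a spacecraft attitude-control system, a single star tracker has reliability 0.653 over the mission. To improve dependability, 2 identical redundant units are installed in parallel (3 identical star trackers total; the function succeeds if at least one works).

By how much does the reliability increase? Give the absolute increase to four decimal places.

R_before = 0.653
R_after = 1 − (1 − 0.653)^3 = 0.9582
ΔR = 0.9582 − 0.653 = 0.3052

0.3052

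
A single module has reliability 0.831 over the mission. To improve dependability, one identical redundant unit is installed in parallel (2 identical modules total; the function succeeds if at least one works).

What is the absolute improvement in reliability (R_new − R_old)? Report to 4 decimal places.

R_before = 0.831
R_after = 1 − (1 − 0.831)^2 = 0.9714
ΔR = 0.9714 − 0.831 = 0.1404

0.1404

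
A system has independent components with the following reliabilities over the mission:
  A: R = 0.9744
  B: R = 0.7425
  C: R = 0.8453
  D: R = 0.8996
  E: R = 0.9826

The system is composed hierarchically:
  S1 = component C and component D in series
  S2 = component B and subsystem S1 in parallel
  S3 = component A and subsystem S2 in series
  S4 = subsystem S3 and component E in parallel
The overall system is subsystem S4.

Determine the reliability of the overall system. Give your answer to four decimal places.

0.9985

Series (C and D): 0.845300 × 0.899600 = 0.760432
Parallel (B and [0.760432]): 1 − (1 − 0.742500)(1 − 0.760432) = 0.938311
Series (A and [0.938311]): 0.974400 × 0.938311 = 0.914290
Parallel ([0.914290] and E): 1 − (1 − 0.914290)(1 − 0.982600) = 0.9985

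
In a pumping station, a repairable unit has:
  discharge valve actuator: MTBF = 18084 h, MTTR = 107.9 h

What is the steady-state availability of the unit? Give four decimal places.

A(discharge valve actuator) = MTBF/(MTBF+MTTR) = 18084/(18084+107.9) = 0.9941

0.9941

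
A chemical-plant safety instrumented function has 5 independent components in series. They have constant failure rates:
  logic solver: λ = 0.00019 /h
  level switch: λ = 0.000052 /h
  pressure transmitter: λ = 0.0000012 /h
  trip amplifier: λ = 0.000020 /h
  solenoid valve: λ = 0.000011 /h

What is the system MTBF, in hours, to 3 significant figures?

Series of exponential components: λ_sys = Σ λ_i
λ_sys = 0.00019 + 0.000052 + 0.0000012 + 0.000020 + 0.000011 = 2.7420e-04 /h
MTBF = 1 / λ_sys = 3650 h

3650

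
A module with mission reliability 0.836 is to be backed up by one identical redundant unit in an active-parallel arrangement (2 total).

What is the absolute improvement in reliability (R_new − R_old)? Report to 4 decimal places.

R_before = 0.836
R_after = 1 − (1 − 0.836)^2 = 0.9731
ΔR = 0.9731 − 0.836 = 0.1371

0.1371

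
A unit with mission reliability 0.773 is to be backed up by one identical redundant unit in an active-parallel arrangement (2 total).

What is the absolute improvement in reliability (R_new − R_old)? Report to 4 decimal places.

R_before = 0.773
R_after = 1 − (1 − 0.773)^2 = 0.9485
ΔR = 0.9485 − 0.773 = 0.1755

0.1755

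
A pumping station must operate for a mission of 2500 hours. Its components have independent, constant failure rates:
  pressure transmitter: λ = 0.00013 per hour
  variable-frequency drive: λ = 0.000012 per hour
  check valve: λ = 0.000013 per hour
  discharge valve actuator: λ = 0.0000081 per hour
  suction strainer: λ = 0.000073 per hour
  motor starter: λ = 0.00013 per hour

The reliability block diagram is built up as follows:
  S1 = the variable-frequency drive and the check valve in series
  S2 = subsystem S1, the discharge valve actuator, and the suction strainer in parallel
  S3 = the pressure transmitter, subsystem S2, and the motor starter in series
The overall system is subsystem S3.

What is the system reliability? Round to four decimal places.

0.5219

R(pressure transmitter) = exp(−0.00013 × 2500) = 0.722527
R(variable-frequency drive) = exp(−0.000012 × 2500) = 0.970446
R(check valve) = exp(−0.000013 × 2500) = 0.968022
R(discharge valve actuator) = exp(−0.0000081 × 2500) = 0.979954
R(suction strainer) = exp(−0.000073 × 2500) = 0.833185
R(motor starter) = exp(−0.00013 × 2500) = 0.722527
Series (variable-frequency drive and check valve): 0.970446 × 0.968022 = 0.939413
Parallel ([0.939413], discharge valve actuator, and suction strainer): 1 − (1 − 0.939413)(1 − 0.979954)(1 − 0.833185) = 0.999797
Series (pressure transmitter, [0.999797], and motor starter): 0.722527 × 0.999797 × 0.722527 = 0.5219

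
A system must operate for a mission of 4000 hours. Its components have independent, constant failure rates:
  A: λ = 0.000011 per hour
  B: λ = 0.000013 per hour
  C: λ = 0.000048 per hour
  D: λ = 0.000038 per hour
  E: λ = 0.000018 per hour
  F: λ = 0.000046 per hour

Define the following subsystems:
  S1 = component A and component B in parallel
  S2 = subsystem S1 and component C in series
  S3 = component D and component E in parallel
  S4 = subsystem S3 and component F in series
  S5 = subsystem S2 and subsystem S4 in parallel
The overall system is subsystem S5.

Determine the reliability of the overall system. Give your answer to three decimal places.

0.969

R(A) = exp(−0.000011 × 4000) = 0.95695
R(B) = exp(−0.000013 × 4000) = 0.94933
R(C) = exp(−0.000048 × 4000) = 0.82531
R(D) = exp(−0.000038 × 4000) = 0.85899
R(E) = exp(−0.000018 × 4000) = 0.93053
R(F) = exp(−0.000046 × 4000) = 0.83194
Parallel (A and B): 1 − (1 − 0.95695)(1 − 0.94933) = 0.99782
Series ([0.99782] and C): 0.99782 × 0.82531 = 0.82351
Parallel (D and E): 1 − (1 − 0.85899)(1 − 0.93053) = 0.99020
Series ([0.99020] and F): 0.99020 × 0.83194 = 0.82379
Parallel ([0.82351] and [0.82379]): 1 − (1 − 0.82351)(1 − 0.82379) = 0.969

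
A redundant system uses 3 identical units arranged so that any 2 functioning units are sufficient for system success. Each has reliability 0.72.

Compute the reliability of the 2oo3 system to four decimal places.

0.8087

R = Σ_{i=2}^{3} C(3,i) p^i (1−p)^{3−i} with p = 0.72
C(3,2)·0.72^2·0.28^1 = 0.435456
C(3,3)·0.72^3·0.28^0 = 0.373248
Sum = 0.8087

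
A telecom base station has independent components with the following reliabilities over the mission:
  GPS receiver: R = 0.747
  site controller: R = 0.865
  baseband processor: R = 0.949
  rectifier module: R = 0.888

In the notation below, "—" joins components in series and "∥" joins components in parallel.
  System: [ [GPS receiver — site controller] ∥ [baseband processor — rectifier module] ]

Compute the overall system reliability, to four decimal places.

0.9443

Series (GPS receiver and site controller): 0.747000 × 0.865000 = 0.646155
Series (baseband processor and rectifier module): 0.949000 × 0.888000 = 0.842712
Parallel ([0.646155] and [0.842712]): 1 − (1 − 0.646155)(1 − 0.842712) = 0.9443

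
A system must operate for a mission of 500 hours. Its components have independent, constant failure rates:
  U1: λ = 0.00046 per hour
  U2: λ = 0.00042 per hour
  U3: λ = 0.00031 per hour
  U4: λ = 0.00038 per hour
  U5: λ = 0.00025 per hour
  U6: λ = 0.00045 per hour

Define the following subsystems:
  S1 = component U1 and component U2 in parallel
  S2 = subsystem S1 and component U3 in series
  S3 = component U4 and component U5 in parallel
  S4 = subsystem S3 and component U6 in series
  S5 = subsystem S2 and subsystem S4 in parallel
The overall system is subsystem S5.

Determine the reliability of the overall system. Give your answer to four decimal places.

R(U1) = exp(−0.00046 × 500) = 0.794534
R(U2) = exp(−0.00042 × 500) = 0.810584
R(U3) = exp(−0.00031 × 500) = 0.856415
R(U4) = exp(−0.00038 × 500) = 0.826959
R(U5) = exp(−0.00025 × 500) = 0.882497
R(U6) = exp(−0.00045 × 500) = 0.798516
Parallel (U1 and U2): 1 − (1 − 0.794534)(1 − 0.810584) = 0.961081
Series ([0.961081] and U3): 0.961081 × 0.856415 = 0.823084
Parallel (U4 and U5): 1 − (1 − 0.826959)(1 − 0.882497) = 0.979667
Series ([0.979667] and U6): 0.979667 × 0.798516 = 0.782280
Parallel ([0.823084] and [0.782280]): 1 − (1 − 0.823084)(1 − 0.782280) = 0.9615

0.9615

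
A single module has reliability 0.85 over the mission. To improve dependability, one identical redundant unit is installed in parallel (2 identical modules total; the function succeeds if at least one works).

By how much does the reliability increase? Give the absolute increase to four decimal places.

R_before = 0.85
R_after = 1 − (1 − 0.85)^2 = 0.9775
ΔR = 0.9775 − 0.85 = 0.1275

0.1275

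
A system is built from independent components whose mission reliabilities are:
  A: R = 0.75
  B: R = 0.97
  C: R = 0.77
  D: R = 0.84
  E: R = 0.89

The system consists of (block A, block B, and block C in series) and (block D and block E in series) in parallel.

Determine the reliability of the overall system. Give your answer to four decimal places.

0.8890

Series (A, B, and C): 0.750000 × 0.970000 × 0.770000 = 0.560175
Series (D and E): 0.840000 × 0.890000 = 0.747600
Parallel ([0.560175] and [0.747600]): 1 − (1 − 0.560175)(1 − 0.747600) = 0.8890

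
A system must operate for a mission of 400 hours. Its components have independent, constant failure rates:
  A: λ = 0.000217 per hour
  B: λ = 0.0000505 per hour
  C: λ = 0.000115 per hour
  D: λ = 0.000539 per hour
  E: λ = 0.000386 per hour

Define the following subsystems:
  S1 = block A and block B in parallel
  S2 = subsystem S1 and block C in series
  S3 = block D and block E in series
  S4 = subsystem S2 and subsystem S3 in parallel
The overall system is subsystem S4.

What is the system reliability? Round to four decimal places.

0.9856

R(A) = exp(−0.000217 × 400) = 0.916860
R(B) = exp(−0.0000505 × 400) = 0.980003
R(C) = exp(−0.000115 × 400) = 0.955042
R(D) = exp(−0.000539 × 400) = 0.806058
R(E) = exp(−0.000386 × 400) = 0.856929
Parallel (A and B): 1 − (1 − 0.916860)(1 − 0.980003) = 0.998337
Series ([0.998337] and C): 0.998337 × 0.955042 = 0.953454
Series (D and E): 0.806058 × 0.856929 = 0.690734
Parallel ([0.953454] and [0.690734]): 1 − (1 − 0.953454)(1 − 0.690734) = 0.9856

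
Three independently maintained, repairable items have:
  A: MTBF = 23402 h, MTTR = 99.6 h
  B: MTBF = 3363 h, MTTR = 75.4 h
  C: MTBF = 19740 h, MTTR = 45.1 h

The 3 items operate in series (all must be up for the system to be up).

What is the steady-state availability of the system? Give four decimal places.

0.9717

A(A) = MTBF/(MTBF+MTTR) = 23402/(23402+99.6) = 0.995762
A(B) = MTBF/(MTBF+MTTR) = 3363/(3363+75.4) = 0.978071
A(C) = MTBF/(MTBF+MTTR) = 19740/(19740+45.1) = 0.997721
Series availability: 0.995762 × 0.978071 × 0.997721 = 0.9717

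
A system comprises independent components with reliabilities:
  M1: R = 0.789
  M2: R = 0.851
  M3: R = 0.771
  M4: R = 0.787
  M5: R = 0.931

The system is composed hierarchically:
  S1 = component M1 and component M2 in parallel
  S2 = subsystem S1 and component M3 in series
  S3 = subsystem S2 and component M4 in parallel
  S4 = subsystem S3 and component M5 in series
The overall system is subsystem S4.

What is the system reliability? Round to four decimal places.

0.8808

Parallel (M1 and M2): 1 − (1 − 0.789000)(1 − 0.851000) = 0.968561
Series ([0.968561] and M3): 0.968561 × 0.771000 = 0.746761
Parallel ([0.746761] and M4): 1 − (1 − 0.746761)(1 − 0.787000) = 0.946060
Series ([0.946060] and M5): 0.946060 × 0.931000 = 0.8808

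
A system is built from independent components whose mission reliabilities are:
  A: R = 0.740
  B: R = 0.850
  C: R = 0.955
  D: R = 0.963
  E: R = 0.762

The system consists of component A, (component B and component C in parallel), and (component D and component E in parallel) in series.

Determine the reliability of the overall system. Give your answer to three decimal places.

Parallel (B and C): 1 − (1 − 0.85000)(1 − 0.95500) = 0.99325
Parallel (D and E): 1 − (1 − 0.96300)(1 − 0.76200) = 0.99119
Series (A, [0.99325], and [0.99119]): 0.74000 × 0.99325 × 0.99119 = 0.729

0.729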